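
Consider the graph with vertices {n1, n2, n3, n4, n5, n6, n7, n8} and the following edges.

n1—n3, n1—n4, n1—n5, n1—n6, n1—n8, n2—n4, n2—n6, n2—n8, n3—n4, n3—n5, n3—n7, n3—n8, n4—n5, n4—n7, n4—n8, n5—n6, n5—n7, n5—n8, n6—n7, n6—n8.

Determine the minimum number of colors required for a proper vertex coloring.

n1, n3, n4, n5, n8 are mutually adjacent (a clique of size 5), so at least 5 colors are needed.
A valid assignment using 5 colors: n1=4, n2=2, n3=5, n4=3, n5=2, n6=3, n7=1, n8=1. No two adjacent vertices share a color.

5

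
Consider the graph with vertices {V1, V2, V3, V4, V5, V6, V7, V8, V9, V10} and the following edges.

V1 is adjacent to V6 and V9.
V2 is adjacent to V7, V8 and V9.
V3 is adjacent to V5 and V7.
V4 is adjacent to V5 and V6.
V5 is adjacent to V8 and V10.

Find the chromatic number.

3

The cycle V5-V8-V2-V7-V3-V5 has odd length 5, so it cannot be 2-colored; at least 3 colors are needed.
3 colors suffice: color 1 → {V1, V2, V5}; color 2 → {V6, V7, V8, V9, V10}; color 3 → {V3, V4}. Each edge has distinct colors on its endpoints.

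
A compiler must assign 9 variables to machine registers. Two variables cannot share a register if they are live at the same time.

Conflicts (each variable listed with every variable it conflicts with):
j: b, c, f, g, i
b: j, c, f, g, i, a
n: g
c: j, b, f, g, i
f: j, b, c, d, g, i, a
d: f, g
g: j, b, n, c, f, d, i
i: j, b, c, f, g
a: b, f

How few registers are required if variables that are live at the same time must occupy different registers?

j, b, c, f, g, i all conflict with each other, so at least 6 registers are needed.
6 registers suffice: register 1 → {g, a}; register 2 → {n, f}; register 3 → {b, d}; register 4 → {i}; register 5 → {j}; register 6 → {c}. Every pair that conflicts lands in different registers.

6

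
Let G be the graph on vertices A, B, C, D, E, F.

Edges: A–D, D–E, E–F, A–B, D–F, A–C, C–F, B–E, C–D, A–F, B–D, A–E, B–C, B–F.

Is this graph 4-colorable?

No

A, B, C, D, F are mutually adjacent (a clique of size 5), so at least 5 colors are needed.
So 4 colors are not enough.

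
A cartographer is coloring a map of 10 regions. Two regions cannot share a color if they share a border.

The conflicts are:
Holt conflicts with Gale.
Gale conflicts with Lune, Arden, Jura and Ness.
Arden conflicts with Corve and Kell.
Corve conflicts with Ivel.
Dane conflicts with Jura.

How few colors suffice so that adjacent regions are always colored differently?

Gale and Jura conflict, so at least 2 colors are needed.
2 colors suffice: Holt=2, Gale=1, Lune=2, Arden=2, Corve=1, Ivel=2, Dane=1, Jura=2, Kell=1, Ness=2. Every pair that conflicts lands in different colors.

2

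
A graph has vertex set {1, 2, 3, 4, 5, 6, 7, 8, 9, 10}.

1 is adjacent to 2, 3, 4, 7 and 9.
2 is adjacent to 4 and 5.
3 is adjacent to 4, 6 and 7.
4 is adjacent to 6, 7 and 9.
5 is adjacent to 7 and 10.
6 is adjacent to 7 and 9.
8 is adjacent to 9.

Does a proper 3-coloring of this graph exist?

No

1, 3, 4, 7 are mutually adjacent (a clique of size 4), so at least 4 colors are needed.
So 3 colors are not enough.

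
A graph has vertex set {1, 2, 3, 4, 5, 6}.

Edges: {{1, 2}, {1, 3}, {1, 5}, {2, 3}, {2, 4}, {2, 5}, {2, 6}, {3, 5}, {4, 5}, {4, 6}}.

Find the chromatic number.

1, 2, 3, 5 form a clique, so at least 4 colors are needed.
4 colors suffice: color a → {2}; color b → {5, 6}; color c → {3, 4}; color d → {1}. Every edge joins two different colors.

4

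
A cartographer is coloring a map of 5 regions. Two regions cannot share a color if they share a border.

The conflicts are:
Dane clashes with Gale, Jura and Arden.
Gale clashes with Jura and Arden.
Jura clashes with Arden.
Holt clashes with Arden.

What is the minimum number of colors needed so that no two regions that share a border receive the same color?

4

Dane, Gale, Jura, Arden are mutually in conflict, so at least 4 colors are needed.
One proper 4-coloring: Dane=4, Gale=2, Jura=3, Holt=2, Arden=1. No two conflicting regions share a color.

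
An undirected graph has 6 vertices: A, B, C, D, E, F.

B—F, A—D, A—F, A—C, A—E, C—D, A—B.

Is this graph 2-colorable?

No

A, B, F form a triangle, so at least 3 colors are needed.
So 2 colors are not enough.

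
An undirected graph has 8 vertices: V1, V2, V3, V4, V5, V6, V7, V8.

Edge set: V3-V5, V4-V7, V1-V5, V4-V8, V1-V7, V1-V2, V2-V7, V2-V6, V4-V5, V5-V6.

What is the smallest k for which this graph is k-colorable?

V1, V2, V7 are pairwise adjacent, so at least 3 colors are needed.
One proper 3-coloring: V1=2, V2=1, V3=2, V4=2, V5=1, V6=2, V7=3, V8=1. Each edge has distinct colors on its endpoints.

3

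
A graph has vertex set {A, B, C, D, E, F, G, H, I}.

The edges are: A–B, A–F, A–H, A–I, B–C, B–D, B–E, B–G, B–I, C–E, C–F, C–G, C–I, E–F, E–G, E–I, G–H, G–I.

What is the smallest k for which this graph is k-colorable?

5

B, C, E, G, I are mutually adjacent (a clique of size 5), so at least 5 colors are needed.
5 colors suffice: color 1 → {B, F, H}; color 2 → {D, I}; color 3 → {A, G}; color 4 → {E}; color 5 → {C}. Each edge has distinct colors on its endpoints.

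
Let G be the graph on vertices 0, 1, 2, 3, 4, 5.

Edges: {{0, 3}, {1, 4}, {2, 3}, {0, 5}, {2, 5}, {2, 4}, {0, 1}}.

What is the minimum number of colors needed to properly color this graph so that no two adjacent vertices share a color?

The cycle 1-0-5-2-4-1 has odd length 5, so it cannot be 2-colored; at least 3 colors are needed.
3 colors suffice: color red → {0, 2}; color blue → {3, 4, 5}; color green → {1}. Each edge has distinct colors on its endpoints.

3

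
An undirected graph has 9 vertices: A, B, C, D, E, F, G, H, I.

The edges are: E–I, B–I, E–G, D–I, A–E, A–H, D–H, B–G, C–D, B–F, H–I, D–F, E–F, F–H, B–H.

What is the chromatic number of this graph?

D, H, I are mutually adjacent, so at least 3 colors are needed.
One proper 3-coloring: A=2, B=3, C=1, D=3, E=1, F=2, G=2, H=1, I=2. Every edge joins two different colors.

3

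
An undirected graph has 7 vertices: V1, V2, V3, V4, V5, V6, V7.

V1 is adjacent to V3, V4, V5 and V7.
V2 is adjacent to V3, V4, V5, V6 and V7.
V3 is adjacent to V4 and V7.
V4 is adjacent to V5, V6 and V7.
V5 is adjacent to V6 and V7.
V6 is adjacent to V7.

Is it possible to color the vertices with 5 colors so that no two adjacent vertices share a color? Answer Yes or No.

The chromatic number is 5. V2, V4, V5, V6, V7 are pairwise adjacent (a clique of size 5), so at least 5 colors are needed.
A valid assignment using 5 colors: V1=3, V2=3, V3=4, V4=1, V5=4, V6=5, V7=2.
That is already a proper 5-coloring.

Yes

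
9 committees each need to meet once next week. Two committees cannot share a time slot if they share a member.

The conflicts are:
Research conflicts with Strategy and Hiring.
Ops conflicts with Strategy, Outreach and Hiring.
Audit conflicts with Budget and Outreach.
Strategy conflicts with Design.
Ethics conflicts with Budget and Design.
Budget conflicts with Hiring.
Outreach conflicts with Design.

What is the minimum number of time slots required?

The cycle Outreach-Ops-Hiring-Budget-Audit-Outreach has odd length 5, so it cannot be 2-colored; at least 3 time slots are needed.
3 time slots suffice: Research=2, Ops=2, Audit=3, Strategy=1, Ethics=1, Budget=2, Outreach=1, Hiring=1, Design=2. Every pair that conflicts lands in different time slots.

3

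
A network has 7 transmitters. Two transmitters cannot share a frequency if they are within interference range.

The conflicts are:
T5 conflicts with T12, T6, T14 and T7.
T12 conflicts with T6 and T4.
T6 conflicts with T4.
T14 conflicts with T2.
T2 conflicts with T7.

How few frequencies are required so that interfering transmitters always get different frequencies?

T12, T6, T4 pairwise conflict, so at least 3 frequencies are needed.
3 frequencies suffice: frequency 1 → {T5, T4, T2}; frequency 2 → {T6, T14, T7}; frequency 3 → {T12}. No two conflicting transmitters share a frequency.

3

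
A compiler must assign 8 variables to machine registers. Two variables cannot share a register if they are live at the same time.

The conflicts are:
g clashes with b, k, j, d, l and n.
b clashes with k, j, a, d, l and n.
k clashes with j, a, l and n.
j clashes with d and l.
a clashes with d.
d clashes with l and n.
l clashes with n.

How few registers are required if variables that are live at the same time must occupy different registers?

5

g, b, k, j, l are mutually in conflict, so at least 5 registers are needed.
A valid assignment using 5 registers: g=2, b=1, k=3, j=5, a=2, d=3, l=4, n=5. Each listed conflict is separated.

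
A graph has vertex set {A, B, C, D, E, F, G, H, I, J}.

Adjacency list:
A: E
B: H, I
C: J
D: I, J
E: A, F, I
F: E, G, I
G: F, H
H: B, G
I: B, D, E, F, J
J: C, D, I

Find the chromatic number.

3

E, F, I form a triangle, so at least 3 colors are needed.
3 colors suffice: color 1 → {A, C, G, I}; color 2 → {B, F, J}; color 3 → {D, E, H}. No two adjacent vertices share a color.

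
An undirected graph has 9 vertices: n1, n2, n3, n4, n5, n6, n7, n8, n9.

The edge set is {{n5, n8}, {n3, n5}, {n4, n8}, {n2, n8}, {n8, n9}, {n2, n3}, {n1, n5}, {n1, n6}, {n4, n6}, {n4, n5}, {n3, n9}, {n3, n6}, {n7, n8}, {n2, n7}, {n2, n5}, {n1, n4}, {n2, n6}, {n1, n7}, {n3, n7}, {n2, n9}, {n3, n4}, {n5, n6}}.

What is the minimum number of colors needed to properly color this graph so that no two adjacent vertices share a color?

n1, n4, n5, n6 are mutually adjacent (a clique of size 4), so at least 4 colors are needed.
A valid assignment using 4 colors: n1=2, n2=1, n3=2, n4=1, n5=3, n6=4, n7=3, n8=2, n9=3. Every edge joins two different colors.

4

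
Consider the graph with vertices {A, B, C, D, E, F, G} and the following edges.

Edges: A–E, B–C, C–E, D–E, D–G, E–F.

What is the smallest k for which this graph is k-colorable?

2

C and E are adjacent, so at least 2 colors are needed.
A valid assignment using 2 colors: A=2, B=1, C=2, D=2, E=1, F=2, G=1. No two adjacent vertices share a color.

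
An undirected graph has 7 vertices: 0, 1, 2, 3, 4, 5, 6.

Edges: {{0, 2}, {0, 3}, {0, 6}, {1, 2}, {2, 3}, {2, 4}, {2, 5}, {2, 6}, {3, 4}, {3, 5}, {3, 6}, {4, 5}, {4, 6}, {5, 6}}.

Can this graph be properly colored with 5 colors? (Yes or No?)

Yes

The chromatic number is 5. 2, 3, 4, 5, 6 are pairwise adjacent (a clique of size 5), so at least 5 colors are needed.
One proper 5-coloring: 0=d, 1=b, 2=a, 3=b, 4=d, 5=e, 6=c.
That is already a proper 5-coloring.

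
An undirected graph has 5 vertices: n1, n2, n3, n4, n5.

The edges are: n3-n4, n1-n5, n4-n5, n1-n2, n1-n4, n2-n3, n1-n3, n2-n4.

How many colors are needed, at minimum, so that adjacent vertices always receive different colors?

4

n1, n2, n3, n4 form a clique, so at least 4 colors are needed.
4 colors suffice: n1=R, n2=G, n3=Y, n4=B, n5=G. Each edge has distinct colors on its endpoints.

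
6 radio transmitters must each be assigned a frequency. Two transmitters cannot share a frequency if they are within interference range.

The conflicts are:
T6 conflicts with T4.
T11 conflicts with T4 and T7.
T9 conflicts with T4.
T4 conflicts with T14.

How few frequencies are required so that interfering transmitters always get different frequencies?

2

T11 and T4 conflict, so at least 2 frequencies are needed.
A valid assignment using 2 frequencies: T6=2, T11=2, T9=2, T4=1, T7=1, T14=2. Each listed conflict is separated.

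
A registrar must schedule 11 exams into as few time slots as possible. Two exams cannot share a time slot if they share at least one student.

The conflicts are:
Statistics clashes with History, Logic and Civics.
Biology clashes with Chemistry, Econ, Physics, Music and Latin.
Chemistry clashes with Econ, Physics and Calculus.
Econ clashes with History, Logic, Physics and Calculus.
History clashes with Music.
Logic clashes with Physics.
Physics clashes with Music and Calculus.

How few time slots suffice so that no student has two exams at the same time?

Chemistry, Econ, Physics, Calculus pairwise conflict, so at least 4 time slots are needed.
4 time slots suffice: time slot 1 → {Statistics, Econ, Music, Latin}; time slot 2 → {History, Physics, Civics}; time slot 3 → {Biology, Logic, Calculus}; time slot 4 → {Chemistry}. No two conflicting exams share a time slot.

4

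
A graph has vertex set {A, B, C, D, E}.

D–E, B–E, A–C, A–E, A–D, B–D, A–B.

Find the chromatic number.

4

A, B, D, E are mutually adjacent (a clique of size 4), so at least 4 colors are needed.
4 colors suffice: color 1 → {A}; color 2 → {C, E}; color 3 → {D}; color 4 → {B}. Each edge has distinct colors on its endpoints.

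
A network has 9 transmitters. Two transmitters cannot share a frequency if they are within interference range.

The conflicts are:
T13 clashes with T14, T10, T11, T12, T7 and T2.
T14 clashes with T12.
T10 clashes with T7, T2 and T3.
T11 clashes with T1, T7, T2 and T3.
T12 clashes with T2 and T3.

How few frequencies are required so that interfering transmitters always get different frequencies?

3

T13, T12, T2 all conflict with each other, so at least 3 frequencies are needed.
3 frequencies suffice: T13=1, T14=3, T10=2, T11=2, T12=2, T1=1, T7=3, T2=3, T3=1. Every pair that conflicts lands in different frequencies.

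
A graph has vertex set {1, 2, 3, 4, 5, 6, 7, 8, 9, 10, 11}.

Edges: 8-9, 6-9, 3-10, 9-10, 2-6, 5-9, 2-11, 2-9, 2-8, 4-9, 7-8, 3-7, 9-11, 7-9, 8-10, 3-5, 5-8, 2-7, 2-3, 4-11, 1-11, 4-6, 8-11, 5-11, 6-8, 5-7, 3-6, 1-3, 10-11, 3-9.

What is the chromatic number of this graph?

4

2, 3, 6, 9 form a clique, so at least 4 colors are needed.
One proper 4-coloring: 1=red, 2=yellow, 3=green, 4=green, 5=yellow, 6=blue, 7=blue, 8=green, 9=red, 10=yellow, 11=blue. Each edge has distinct colors on its endpoints.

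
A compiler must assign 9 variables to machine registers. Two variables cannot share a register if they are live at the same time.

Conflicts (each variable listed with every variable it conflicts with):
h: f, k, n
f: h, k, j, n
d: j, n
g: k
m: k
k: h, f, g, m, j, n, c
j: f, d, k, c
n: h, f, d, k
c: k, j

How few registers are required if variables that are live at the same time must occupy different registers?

h, f, k, n all conflict with each other, so at least 4 registers are needed.
4 registers suffice: register 1 → {d, k}; register 2 → {f, g, m, c}; register 3 → {j, n}; register 4 → {h}. No two conflicting variables share a register.

4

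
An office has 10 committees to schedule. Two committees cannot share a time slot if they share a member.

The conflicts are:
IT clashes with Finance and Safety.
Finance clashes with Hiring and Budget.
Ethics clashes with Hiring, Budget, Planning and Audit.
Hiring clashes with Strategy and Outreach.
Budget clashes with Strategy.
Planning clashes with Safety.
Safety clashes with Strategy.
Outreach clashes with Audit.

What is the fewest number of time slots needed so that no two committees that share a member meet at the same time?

The cycle Strategy-Safety-Planning-Ethics-Budget-Strategy has odd length 5, so it cannot be 2-colored; at least 3 time slots are needed.
A valid assignment using 3 time slots: IT=2, Finance=1, Ethics=1, Hiring=2, Budget=2, Planning=2, Safety=1, Strategy=3, Outreach=1, Audit=2. No two conflicting committees share a time slot.

3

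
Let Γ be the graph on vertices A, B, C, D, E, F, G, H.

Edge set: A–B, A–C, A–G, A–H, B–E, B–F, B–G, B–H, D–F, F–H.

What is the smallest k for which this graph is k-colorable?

3

A, B, G form a triangle, so at least 3 colors are needed.
A valid assignment using 3 colors: A=2, B=1, C=1, D=1, E=2, F=2, G=3, H=3. Each edge has distinct colors on its endpoints.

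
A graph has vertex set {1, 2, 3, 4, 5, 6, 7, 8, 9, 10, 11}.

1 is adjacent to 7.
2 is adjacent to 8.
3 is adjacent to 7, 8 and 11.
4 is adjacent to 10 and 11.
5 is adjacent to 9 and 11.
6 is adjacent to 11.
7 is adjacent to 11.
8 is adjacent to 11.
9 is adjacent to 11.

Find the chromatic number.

3

3, 7, 11 form a triangle, so at least 3 colors are needed.
3 colors suffice: 1=red, 2=red, 3=green, 4=blue, 5=green, 6=blue, 7=blue, 8=blue, 9=blue, 10=red, 11=red. No two adjacent vertices share a color.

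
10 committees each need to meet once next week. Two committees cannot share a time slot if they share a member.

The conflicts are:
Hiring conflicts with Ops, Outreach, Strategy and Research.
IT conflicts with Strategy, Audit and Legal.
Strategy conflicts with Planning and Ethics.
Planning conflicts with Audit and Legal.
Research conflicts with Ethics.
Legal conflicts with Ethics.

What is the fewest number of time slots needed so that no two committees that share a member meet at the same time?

2

Legal and Ethics conflict, so at least 2 time slots are needed.
2 time slots suffice: time slot 1 → {Ops, Outreach, Strategy, Research, Audit, Legal}; time slot 2 → {Hiring, IT, Planning, Ethics}. No two conflicting committees share a time slot.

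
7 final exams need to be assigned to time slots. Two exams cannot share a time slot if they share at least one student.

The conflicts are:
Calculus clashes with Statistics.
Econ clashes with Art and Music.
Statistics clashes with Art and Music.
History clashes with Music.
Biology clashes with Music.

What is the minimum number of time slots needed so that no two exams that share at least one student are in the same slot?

Biology and Music conflict, so at least 2 time slots are needed.
Using 2 time slots: Calculus=1, Econ=2, Statistics=2, Art=1, History=2, Biology=2, Music=1. No two conflicting exams share a time slot.

2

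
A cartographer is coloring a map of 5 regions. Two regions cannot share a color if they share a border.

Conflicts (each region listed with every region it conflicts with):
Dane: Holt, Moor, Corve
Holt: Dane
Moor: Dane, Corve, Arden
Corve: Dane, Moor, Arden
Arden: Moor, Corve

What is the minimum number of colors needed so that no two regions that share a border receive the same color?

Dane, Moor, Corve are mutually in conflict, so at least 3 colors are needed.
One proper 3-coloring: Dane=2, Holt=1, Moor=1, Corve=3, Arden=2. Every pair that conflicts lands in different colors.

3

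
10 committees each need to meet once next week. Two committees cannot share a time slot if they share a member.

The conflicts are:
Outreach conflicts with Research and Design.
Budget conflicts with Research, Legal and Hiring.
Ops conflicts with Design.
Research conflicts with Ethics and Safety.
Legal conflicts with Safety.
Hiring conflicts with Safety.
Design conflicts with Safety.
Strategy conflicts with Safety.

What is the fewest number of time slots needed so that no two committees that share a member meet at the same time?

Strategy and Safety conflict, so at least 2 time slots are needed.
2 time slots suffice: Outreach=1, Budget=1, Ops=1, Research=2, Ethics=1, Legal=2, Hiring=2, Design=2, Strategy=2, Safety=1. No two conflicting committees share a time slot.

2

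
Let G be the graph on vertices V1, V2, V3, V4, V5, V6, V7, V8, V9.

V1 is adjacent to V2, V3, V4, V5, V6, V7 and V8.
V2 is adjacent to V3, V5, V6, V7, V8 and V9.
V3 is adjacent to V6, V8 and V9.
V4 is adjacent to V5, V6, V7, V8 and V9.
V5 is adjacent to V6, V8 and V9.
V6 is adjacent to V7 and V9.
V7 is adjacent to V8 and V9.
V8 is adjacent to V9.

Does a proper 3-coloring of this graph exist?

V1, V2, V6, V7 are mutually adjacent (a clique of size 4), so at least 4 colors are needed.
So 3 colors are not enough.

No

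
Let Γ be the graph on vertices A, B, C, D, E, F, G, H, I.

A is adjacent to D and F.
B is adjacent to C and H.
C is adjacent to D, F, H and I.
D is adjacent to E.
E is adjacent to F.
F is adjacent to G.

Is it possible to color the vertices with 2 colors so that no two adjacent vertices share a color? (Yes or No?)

B, C, H form a triangle, so at least 3 colors are needed.
So 2 colors are not enough.

No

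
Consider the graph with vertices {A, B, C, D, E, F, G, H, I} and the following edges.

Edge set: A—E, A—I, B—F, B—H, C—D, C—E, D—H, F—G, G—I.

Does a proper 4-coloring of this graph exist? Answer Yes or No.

Yes

The chromatic number is 3. The cycle C-D-H-B-F-G-I-A-E-C has odd length 9, so it cannot be 2-colored; at least 3 colors are needed.
3 colors suffice: color red → {A, C, F, H}; color blue → {B, D, E, G}; color green → {I}.
Since 4 ≥ 3, a proper 4-coloring certainly exists.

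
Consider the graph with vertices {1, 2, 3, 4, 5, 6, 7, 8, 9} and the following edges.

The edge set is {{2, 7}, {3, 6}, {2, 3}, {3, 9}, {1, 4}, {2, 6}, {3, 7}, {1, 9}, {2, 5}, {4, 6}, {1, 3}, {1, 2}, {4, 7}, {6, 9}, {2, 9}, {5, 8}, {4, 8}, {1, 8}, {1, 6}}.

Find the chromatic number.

1, 2, 3, 6, 9 are mutually adjacent (a clique of size 5), so at least 5 colors are needed.
5 colors suffice: 1=b, 2=a, 3=d, 4=a, 5=b, 6=c, 7=b, 8=c, 9=e. Every edge joins two different colors.

5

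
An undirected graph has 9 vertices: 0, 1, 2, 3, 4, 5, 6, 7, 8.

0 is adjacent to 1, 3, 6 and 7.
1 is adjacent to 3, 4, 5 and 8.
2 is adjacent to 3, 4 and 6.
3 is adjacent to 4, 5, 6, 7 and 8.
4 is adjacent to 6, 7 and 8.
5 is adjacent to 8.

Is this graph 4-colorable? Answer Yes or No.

The chromatic number is 4. 2, 3, 4, 6 are pairwise adjacent (a clique of size 4), so at least 4 colors are needed.
4 colors suffice: color a → {3}; color b → {0, 4, 5}; color c → {1, 6, 7}; color d → {2, 8}.
That is already a proper 4-coloring.

Yes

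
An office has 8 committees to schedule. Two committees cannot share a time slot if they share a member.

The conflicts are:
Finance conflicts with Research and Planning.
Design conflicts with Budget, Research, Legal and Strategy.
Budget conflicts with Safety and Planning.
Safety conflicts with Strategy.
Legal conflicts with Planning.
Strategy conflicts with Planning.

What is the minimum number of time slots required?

The cycle Strategy-Design-Research-Finance-Planning-Strategy has odd length 5, so it cannot be 2-colored; at least 3 time slots are needed.
Using 3 time slots: Finance=3, Design=1, Budget=2, Research=2, Safety=1, Legal=2, Strategy=2, Planning=1. Each listed conflict is separated.

3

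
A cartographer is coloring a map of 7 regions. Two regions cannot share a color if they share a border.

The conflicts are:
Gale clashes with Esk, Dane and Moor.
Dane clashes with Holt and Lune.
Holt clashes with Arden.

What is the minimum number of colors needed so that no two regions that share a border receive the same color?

Gale and Dane conflict, so at least 2 colors are needed.
A valid assignment using 2 colors: Gale=1, Esk=2, Dane=2, Holt=1, Moor=2, Lune=1, Arden=2. No two conflicting regions share a color.

2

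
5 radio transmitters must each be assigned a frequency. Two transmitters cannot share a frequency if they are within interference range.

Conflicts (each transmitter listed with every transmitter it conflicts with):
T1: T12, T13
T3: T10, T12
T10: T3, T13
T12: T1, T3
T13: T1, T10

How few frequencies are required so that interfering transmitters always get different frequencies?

3

The cycle T3-T10-T13-T1-T12-T3 has odd length 5, so it cannot be 2-colored; at least 3 frequencies are needed.
Using 3 frequencies: T1=2, T3=1, T10=2, T12=3, T13=1. Each listed conflict is separated.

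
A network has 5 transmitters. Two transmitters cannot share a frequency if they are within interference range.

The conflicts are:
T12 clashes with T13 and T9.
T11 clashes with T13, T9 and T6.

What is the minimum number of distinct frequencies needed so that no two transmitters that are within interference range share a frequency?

2

T11 and T6 conflict, so at least 2 frequencies are needed.
2 frequencies suffice: frequency 1 → {T12, T11}; frequency 2 → {T13, T9, T6}. Each listed conflict is separated.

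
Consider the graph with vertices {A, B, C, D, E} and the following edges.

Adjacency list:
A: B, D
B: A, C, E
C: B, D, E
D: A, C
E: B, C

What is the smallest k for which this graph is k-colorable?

3

B, C, E are mutually adjacent, so at least 3 colors are needed.
One proper 3-coloring: A=2, B=1, C=2, D=1, E=3. Every edge joins two different colors.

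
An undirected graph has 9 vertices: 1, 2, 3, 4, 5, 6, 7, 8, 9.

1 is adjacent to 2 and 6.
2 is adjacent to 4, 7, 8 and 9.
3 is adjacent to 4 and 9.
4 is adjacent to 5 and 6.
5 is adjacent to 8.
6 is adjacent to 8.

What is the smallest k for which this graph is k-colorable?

2

3 and 9 are adjacent, so at least 2 colors are needed.
A valid assignment using 2 colors: 1=b, 2=a, 3=a, 4=b, 5=a, 6=a, 7=b, 8=b, 9=b. No two adjacent vertices share a color.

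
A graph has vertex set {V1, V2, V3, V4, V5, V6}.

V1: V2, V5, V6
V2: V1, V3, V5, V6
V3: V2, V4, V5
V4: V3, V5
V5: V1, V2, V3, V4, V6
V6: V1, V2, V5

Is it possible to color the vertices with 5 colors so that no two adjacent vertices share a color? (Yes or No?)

Yes

The chromatic number is 4. V1, V2, V5, V6 are mutually adjacent (a clique of size 4), so at least 4 colors are needed.
One proper 4-coloring: V1=Y, V2=B, V3=G, V4=B, V5=R, V6=G.
Since 5 ≥ 4, a proper 5-coloring certainly exists.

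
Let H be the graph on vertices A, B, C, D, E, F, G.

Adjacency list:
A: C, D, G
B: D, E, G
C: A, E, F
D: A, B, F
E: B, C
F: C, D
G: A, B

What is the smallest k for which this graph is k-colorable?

The cycle C-F-D-B-E-C has odd length 5, so it cannot be 2-colored; at least 3 colors are needed.
One proper 3-coloring: A=2, B=2, C=1, D=1, E=3, F=2, G=1. No two adjacent vertices share a color.

3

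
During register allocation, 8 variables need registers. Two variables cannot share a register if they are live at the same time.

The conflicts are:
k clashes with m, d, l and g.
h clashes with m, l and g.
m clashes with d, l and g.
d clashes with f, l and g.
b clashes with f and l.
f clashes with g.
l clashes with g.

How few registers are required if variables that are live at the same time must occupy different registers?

5

k, m, d, l, g all conflict with each other, so at least 5 registers are needed.
5 registers suffice: register 1 → {f, l}; register 2 → {b, g}; register 3 → {m}; register 4 → {h, d}; register 5 → {k}. Every pair that conflicts lands in different registers.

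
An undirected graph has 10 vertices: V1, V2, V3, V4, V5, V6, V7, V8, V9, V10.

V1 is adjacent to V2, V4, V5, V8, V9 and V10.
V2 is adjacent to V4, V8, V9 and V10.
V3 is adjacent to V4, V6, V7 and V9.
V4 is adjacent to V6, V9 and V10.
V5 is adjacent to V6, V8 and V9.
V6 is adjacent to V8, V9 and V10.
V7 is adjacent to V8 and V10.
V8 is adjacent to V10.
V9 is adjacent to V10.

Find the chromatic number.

V1, V2, V4, V9, V10 are mutually adjacent (a clique of size 5), so at least 5 colors are needed.
5 colors suffice: color red → {V8, V9}; color blue → {V3, V5, V10}; color green → {V1, V6, V7}; color yellow → {V4}; color purple → {V2}. Each edge has distinct colors on its endpoints.

5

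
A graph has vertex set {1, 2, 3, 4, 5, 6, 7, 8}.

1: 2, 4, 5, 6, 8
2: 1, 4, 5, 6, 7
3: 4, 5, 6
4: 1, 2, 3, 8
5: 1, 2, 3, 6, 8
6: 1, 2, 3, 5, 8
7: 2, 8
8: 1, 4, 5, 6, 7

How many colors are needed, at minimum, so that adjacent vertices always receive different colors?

4

1, 2, 5, 6 are pairwise adjacent (a clique of size 4), so at least 4 colors are needed.
One proper 4-coloring: 1=d, 2=a, 3=a, 4=b, 5=b, 6=c, 7=b, 8=a. Every edge joins two different colors.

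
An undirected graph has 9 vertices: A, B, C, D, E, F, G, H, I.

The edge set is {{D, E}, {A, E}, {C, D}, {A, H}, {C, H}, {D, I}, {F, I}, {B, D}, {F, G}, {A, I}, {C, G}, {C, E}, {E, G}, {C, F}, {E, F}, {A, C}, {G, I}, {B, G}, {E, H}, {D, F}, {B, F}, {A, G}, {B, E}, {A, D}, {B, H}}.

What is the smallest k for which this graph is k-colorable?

B, E, F, G are pairwise adjacent (a clique of size 4), so at least 4 colors are needed.
A valid assignment using 4 colors: A=green, B=yellow, C=yellow, D=blue, E=red, F=green, G=blue, H=blue, I=red. Each edge has distinct colors on its endpoints.

4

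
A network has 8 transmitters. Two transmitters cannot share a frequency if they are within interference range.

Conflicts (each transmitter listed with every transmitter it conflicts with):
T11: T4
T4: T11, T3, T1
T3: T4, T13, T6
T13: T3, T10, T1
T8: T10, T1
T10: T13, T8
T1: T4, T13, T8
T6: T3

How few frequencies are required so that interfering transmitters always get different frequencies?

T13 and T10 conflict, so at least 2 frequencies are needed.
2 frequencies suffice: frequency 1 → {T4, T13, T8, T6}; frequency 2 → {T11, T3, T10, T1}. No two conflicting transmitters share a frequency.

2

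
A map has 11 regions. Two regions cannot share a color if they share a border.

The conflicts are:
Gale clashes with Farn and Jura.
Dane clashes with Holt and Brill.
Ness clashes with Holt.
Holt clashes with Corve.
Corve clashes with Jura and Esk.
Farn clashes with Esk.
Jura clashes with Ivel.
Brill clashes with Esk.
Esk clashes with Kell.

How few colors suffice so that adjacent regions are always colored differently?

3

The cycle Farn-Gale-Jura-Corve-Esk-Farn has odd length 5, so it cannot be 2-colored; at least 3 colors are needed.
One proper 3-coloring: Gale=3, Dane=2, Ness=2, Holt=1, Corve=2, Farn=2, Jura=1, Ivel=2, Brill=3, Esk=1, Kell=2. No two conflicting regions share a color.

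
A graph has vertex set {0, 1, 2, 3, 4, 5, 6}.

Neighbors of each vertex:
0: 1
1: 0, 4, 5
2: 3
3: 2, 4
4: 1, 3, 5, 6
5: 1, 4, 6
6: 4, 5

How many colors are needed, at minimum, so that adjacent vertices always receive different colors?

1, 4, 5 form a triangle, so at least 3 colors are needed.
3 colors suffice: color a → {0, 2, 4}; color b → {3, 5}; color c → {1, 6}. No two adjacent vertices share a color.

3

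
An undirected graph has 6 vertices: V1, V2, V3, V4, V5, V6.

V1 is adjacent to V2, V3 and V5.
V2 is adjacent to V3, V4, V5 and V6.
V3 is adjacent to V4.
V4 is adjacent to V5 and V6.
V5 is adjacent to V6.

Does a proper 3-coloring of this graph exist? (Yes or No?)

V2, V4, V5, V6 form a clique, so at least 4 colors are needed.
So 3 colors are not enough.

No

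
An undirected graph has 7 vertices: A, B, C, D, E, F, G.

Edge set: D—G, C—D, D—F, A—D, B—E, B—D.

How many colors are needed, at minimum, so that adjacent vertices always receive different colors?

2

D and F are adjacent, so at least 2 colors are needed.
2 colors suffice: color 1 → {D, E}; color 2 → {A, B, C, F, G}. Every edge joins two different colors.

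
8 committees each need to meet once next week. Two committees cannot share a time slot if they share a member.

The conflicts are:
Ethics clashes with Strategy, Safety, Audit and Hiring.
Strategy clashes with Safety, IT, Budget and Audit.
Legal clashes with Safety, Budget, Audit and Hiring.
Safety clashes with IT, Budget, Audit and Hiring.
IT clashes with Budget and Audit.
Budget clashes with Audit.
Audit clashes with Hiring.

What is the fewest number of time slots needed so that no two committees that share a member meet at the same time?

5

Strategy, Safety, IT, Budget, Audit are mutually in conflict, so at least 5 time slots are needed.
5 time slots suffice: time slot 1 → {Safety}; time slot 2 → {Audit}; time slot 3 → {Strategy, Hiring}; time slot 4 → {Ethics, Budget}; time slot 5 → {Legal, IT}. Each listed conflict is separated.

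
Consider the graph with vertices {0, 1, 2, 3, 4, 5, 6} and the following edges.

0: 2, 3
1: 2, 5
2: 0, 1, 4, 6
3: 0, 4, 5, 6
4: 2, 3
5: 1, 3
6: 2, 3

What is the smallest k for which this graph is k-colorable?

The cycle 1-2-0-3-5-1 has odd length 5, so it cannot be 2-colored; at least 3 colors are needed.
3 colors suffice: color a → {2, 3}; color b → {0, 1, 4, 6}; color c → {5}. Every edge joins two different colors.

3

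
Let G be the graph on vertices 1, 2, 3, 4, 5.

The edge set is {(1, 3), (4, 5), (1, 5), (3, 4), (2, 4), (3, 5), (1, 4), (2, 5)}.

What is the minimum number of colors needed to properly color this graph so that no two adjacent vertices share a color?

4

1, 3, 4, 5 are pairwise adjacent (a clique of size 4), so at least 4 colors are needed.
4 colors suffice: color red → {4}; color blue → {5}; color green → {2, 3}; color yellow → {1}. No two adjacent vertices share a color.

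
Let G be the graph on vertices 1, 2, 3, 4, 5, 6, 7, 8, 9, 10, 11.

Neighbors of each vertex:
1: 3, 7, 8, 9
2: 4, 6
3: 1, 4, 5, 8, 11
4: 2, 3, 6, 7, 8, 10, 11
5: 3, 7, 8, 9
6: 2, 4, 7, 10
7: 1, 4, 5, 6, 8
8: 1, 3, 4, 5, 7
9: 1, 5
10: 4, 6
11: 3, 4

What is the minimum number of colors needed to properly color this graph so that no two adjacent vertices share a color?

2, 4, 6 are pairwise adjacent, so at least 3 colors are needed.
3 colors suffice: color red → {1, 4, 5}; color blue → {6, 8, 9, 11}; color green → {2, 3, 7, 10}. No two adjacent vertices share a color.

3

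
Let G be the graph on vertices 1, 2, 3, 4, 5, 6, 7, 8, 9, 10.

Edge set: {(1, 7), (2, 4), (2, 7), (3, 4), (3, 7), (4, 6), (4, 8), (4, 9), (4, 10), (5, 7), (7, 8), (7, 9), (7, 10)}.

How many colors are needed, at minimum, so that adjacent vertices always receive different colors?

2

3 and 7 are adjacent, so at least 2 colors are needed.
A valid assignment using 2 colors: 1=blue, 2=blue, 3=blue, 4=red, 5=blue, 6=blue, 7=red, 8=blue, 9=blue, 10=blue. No two adjacent vertices share a color.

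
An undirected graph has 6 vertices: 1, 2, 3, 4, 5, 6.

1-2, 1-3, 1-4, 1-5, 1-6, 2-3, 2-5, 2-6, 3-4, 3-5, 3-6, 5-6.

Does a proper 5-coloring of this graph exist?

The chromatic number is 5. 1, 2, 3, 5, 6 are pairwise adjacent (a clique of size 5), so at least 5 colors are needed.
5 colors suffice: color a → {1}; color b → {3}; color c → {2, 4}; color d → {5}; color e → {6}.
That is already a proper 5-coloring.

Yes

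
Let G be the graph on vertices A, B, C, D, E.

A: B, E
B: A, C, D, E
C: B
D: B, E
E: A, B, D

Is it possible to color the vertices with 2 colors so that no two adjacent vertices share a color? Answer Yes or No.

No

A, B, E are mutually adjacent, so at least 3 colors are needed.
So 2 colors are not enough.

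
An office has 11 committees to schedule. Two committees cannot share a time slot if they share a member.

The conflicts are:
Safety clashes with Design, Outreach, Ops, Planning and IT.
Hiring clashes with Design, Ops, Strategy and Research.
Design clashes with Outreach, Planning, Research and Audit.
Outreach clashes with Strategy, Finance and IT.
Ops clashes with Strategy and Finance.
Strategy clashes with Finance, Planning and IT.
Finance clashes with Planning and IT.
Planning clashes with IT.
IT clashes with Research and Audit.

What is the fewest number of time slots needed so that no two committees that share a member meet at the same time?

Strategy, Finance, Planning, IT pairwise conflict, so at least 4 time slots are needed.
Using 4 time slots: Safety=2, Hiring=3, Design=1, Outreach=3, Ops=1, Strategy=2, Finance=4, Planning=3, IT=1, Research=2, Audit=2. Every pair that conflicts lands in different time slots.

4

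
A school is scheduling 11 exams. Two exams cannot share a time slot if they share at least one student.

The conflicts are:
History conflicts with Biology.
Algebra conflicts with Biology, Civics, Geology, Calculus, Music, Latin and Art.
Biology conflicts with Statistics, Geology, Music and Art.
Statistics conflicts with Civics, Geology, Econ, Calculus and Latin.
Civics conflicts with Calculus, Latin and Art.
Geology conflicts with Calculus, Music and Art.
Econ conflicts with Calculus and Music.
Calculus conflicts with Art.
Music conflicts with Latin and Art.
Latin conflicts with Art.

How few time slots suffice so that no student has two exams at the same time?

Algebra, Biology, Geology, Music, Art pairwise conflict, so at least 5 time slots are needed.
5 time slots suffice: History=1, Algebra=2, Biology=4, Statistics=1, Civics=5, Geology=5, Econ=2, Calculus=3, Music=3, Latin=4, Art=1. No two conflicting exams share a time slot.

5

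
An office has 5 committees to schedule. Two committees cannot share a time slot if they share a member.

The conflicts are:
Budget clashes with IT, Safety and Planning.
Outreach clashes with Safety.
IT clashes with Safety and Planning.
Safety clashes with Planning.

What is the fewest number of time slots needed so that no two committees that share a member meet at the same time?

Budget, IT, Safety, Planning are mutually in conflict, so at least 4 time slots are needed.
A valid assignment using 4 time slots: Budget=2, Outreach=2, IT=4, Safety=1, Planning=3. Every pair that conflicts lands in different time slots.

4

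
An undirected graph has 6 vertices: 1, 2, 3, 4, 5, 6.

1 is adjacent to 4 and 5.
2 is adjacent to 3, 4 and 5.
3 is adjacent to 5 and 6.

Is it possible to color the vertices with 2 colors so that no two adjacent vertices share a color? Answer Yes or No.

2, 3, 5 are pairwise adjacent, so at least 3 colors are needed.
So 2 colors are not enough.

No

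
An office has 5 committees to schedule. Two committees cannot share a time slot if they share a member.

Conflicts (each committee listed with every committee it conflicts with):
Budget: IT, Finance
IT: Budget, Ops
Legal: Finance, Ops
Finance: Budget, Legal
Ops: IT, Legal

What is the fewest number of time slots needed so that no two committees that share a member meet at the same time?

The cycle Ops-Legal-Finance-Budget-IT-Ops has odd length 5, so it cannot be 2-colored; at least 3 time slots are needed.
3 time slots suffice: time slot 1 → {Finance, Ops}; time slot 2 → {Budget, Legal}; time slot 3 → {IT}. No two conflicting committees share a time slot.

3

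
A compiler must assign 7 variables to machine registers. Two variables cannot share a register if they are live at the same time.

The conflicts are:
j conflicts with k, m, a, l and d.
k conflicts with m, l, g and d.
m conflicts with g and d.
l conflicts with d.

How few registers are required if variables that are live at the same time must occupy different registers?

j, k, l, d are mutually in conflict, so at least 4 registers are needed.
A valid assignment using 4 registers: j=2, k=1, m=4, a=1, l=4, g=2, d=3. Every pair that conflicts lands in different registers.

4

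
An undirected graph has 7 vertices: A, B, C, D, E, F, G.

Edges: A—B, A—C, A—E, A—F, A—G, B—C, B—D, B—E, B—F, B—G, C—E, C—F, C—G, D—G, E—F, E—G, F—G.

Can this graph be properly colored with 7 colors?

The chromatic number is 6. A, B, C, E, F, G form a clique, so at least 6 colors are needed.
One proper 6-coloring: A=3, B=2, C=4, D=3, E=5, F=6, G=1.
Since 7 ≥ 6, a proper 7-coloring certainly exists.

Yes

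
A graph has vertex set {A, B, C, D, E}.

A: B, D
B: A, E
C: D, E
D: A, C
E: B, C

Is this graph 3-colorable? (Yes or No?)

The chromatic number is 3. The cycle C-D-A-B-E-C has odd length 5, so it cannot be 2-colored; at least 3 colors are needed.
3 colors suffice: color 1 → {A, C}; color 2 → {B, D}; color 3 → {E}.
That is already a proper 3-coloring.

Yes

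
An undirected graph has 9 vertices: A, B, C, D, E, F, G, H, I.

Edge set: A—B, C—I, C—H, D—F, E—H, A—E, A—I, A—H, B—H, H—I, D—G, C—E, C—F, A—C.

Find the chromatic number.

4

A, C, H, I are pairwise adjacent (a clique of size 4), so at least 4 colors are needed.
4 colors suffice: color 1 → {A, F, G}; color 2 → {D, H}; color 3 → {B, C}; color 4 → {E, I}. Every edge joins two different colors.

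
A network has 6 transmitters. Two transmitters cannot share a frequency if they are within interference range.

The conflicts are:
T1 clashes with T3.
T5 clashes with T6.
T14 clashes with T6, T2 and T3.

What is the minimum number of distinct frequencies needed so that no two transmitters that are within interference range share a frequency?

2

T14 and T6 conflict, so at least 2 frequencies are needed.
2 frequencies suffice: frequency 1 → {T1, T5, T14}; frequency 2 → {T6, T2, T3}. No two conflicting transmitters share a frequency.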